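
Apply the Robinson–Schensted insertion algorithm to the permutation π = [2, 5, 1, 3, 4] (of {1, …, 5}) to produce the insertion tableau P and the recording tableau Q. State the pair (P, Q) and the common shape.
P = [1, 3, 4] / [2, 5];  Q = [1, 2, 5] / [3, 4];  common shape = (3, 2)

Row-insert the values π_1, π_2, … into P one at a time, bumping the leftmost entry strictly greater than the inserted value down to the next row. The recording tableau Q records, in position (i, j), the step at which that cell was added to P.
  Insert 2 (step 1): P = [2];  Q = [1]
  Insert 5 (step 2): P = [2, 5];  Q = [1, 2]
  Insert 1 (step 3): P = [1, 5] / [2];  Q = [1, 2] / [3]
  Insert 3 (step 4): P = [1, 3] / [2, 5];  Q = [1, 2] / [3, 4]
  Insert 4 (step 5): P = [1, 3, 4] / [2, 5];  Q = [1, 2, 5] / [3, 4]
Final shape: (3, 2).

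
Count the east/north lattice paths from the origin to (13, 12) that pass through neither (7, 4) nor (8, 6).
Number of paths = 3279304

Inclusion–exclusion. Total paths: C(25, 13) = 5200300. Through P₁: C(11, 7)·C(14, 6) = 990990. Through P₂: C(14, 8)·C(11, 5) = 1387386. Since P₁ is strictly southwest of P₂, a monotone path through both must visit P₁ then P₂; paths through both = C(11, 7)·C(3, 1)·C(11, 5) = 457380. Avoid both = 5200300 − 990990 − 1387386 + 457380 = 3279304.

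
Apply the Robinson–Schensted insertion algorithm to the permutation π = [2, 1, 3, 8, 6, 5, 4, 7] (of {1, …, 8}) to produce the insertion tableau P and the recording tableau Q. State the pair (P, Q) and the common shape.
P = [1, 3, 4, 7] / [2, 5] / [6] / [8];  Q = [1, 3, 4, 8] / [2, 5] / [6] / [7];  common shape = (4, 2, 1, 1)

Row-insert the values π_1, π_2, … into P one at a time, bumping the leftmost entry strictly greater than the inserted value down to the next row. The recording tableau Q records, in position (i, j), the step at which that cell was added to P.
  Insert 2 (step 1): P = [2];  Q = [1]
  Insert 1 (step 2): P = [1] / [2];  Q = [1] / [2]
  Insert 3 (step 3): P = [1, 3] / [2];  Q = [1, 3] / [2]
  Insert 8 (step 4): P = [1, 3, 8] / [2];  Q = [1, 3, 4] / [2]
  Insert 6 (step 5): P = [1, 3, 6] / [2, 8];  Q = [1, 3, 4] / [2, 5]
  Insert 5 (step 6): P = [1, 3, 5] / [2, 6] / [8];  Q = [1, 3, 4] / [2, 5] / [6]
  Insert 4 (step 7): P = [1, 3, 4] / [2, 5] / [6] / [8];  Q = [1, 3, 4] / [2, 5] / [6] / [7]
  Insert 7 (step 8): P = [1, 3, 4, 7] / [2, 5] / [6] / [8];  Q = [1, 3, 4, 8] / [2, 5] / [6] / [7]
Final shape: (4, 2, 1, 1).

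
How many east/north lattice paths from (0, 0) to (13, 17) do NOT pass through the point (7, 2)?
Number of paths = 117806346

Total paths from (0, 0) to (13, 17): C(30, 13) = 119759850. Paths through (7, 2): (paths (0, 0) → (7, 2)) × (paths (7, 2) → (13, 17)) = C(9, 7) · C(21, 6) = 36 · 54264 = 1953504. Avoidance count = 119759850 − 1953504 = 117806346.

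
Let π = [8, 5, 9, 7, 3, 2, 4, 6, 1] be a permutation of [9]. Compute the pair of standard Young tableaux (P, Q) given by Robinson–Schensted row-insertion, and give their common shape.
P = [1, 4, 6] / [2, 7] / [3, 9] / [5] / [8];  Q = [1, 3, 8] / [2, 4] / [5, 7] / [6] / [9];  common shape = (3, 2, 2, 1, 1)

Row-insert the values π_1, π_2, … into P one at a time, bumping the leftmost entry strictly greater than the inserted value down to the next row. The recording tableau Q records, in position (i, j), the step at which that cell was added to P.
  Insert 8 (step 1): P = [8];  Q = [1]
  Insert 5 (step 2): P = [5] / [8];  Q = [1] / [2]
  Insert 9 (step 3): P = [5, 9] / [8];  Q = [1, 3] / [2]
  Insert 7 (step 4): P = [5, 7] / [8, 9];  Q = [1, 3] / [2, 4]
  Insert 3 (step 5): P = [3, 7] / [5, 9] / [8];  Q = [1, 3] / [2, 4] / [5]
  Insert 2 (step 6): P = [2, 7] / [3, 9] / [5] / [8];  Q = [1, 3] / [2, 4] / [5] / [6]
  Insert 4 (step 7): P = [2, 4] / [3, 7] / [5, 9] / [8];  Q = [1, 3] / [2, 4] / [5, 7] / [6]
  Insert 6 (step 8): P = [2, 4, 6] / [3, 7] / [5, 9] / [8];  Q = [1, 3, 8] / [2, 4] / [5, 7] / [6]
  Insert 1 (step 9): P = [1, 4, 6] / [2, 7] / [3, 9] / [5] / [8];  Q = [1, 3, 8] / [2, 4] / [5, 7] / [6] / [9]
Final shape: (3, 2, 2, 1, 1).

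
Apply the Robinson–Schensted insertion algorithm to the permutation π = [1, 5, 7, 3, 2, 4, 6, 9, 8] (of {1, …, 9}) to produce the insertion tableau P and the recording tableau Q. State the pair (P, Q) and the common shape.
P = [1, 2, 4, 6, 8] / [3, 7, 9] / [5];  Q = [1, 2, 3, 7, 8] / [4, 6, 9] / [5];  common shape = (5, 3, 1)

Row-insert the values π_1, π_2, … into P one at a time, bumping the leftmost entry strictly greater than the inserted value down to the next row. The recording tableau Q records, in position (i, j), the step at which that cell was added to P.
  Insert 1 (step 1): P = [1];  Q = [1]
  Insert 5 (step 2): P = [1, 5];  Q = [1, 2]
  Insert 7 (step 3): P = [1, 5, 7];  Q = [1, 2, 3]
  Insert 3 (step 4): P = [1, 3, 7] / [5];  Q = [1, 2, 3] / [4]
  Insert 2 (step 5): P = [1, 2, 7] / [3] / [5];  Q = [1, 2, 3] / [4] / [5]
  Insert 4 (step 6): P = [1, 2, 4] / [3, 7] / [5];  Q = [1, 2, 3] / [4, 6] / [5]
  Insert 6 (step 7): P = [1, 2, 4, 6] / [3, 7] / [5];  Q = [1, 2, 3, 7] / [4, 6] / [5]
  Insert 9 (step 8): P = [1, 2, 4, 6, 9] / [3, 7] / [5];  Q = [1, 2, 3, 7, 8] / [4, 6] / [5]
  Insert 8 (step 9): P = [1, 2, 4, 6, 8] / [3, 7, 9] / [5];  Q = [1, 2, 3, 7, 8] / [4, 6, 9] / [5]
Final shape: (5, 3, 1).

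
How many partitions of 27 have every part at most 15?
p(27, parts ≤ 15) = 2815

Use the recurrence p(n, m) = p(n, m−1) + p(n−m, m): either the largest part is < m (count p(n, m−1)) or the largest part is exactly m (remove one copy of m, count p(n−m, m)). With p(0, ·) = 1 this gives p(27, parts ≤ 15) = 2815. (By conjugating Young diagrams, this also counts partitions of 27 into at most 15 parts.)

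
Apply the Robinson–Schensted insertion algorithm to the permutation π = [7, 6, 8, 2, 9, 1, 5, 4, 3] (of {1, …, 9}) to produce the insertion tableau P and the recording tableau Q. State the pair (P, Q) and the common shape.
P = [1, 3, 9] / [2, 4] / [5, 8] / [6] / [7];  Q = [1, 3, 5] / [2, 7] / [4, 8] / [6] / [9];  common shape = (3, 2, 2, 1, 1)

Row-insert the values π_1, π_2, … into P one at a time, bumping the leftmost entry strictly greater than the inserted value down to the next row. The recording tableau Q records, in position (i, j), the step at which that cell was added to P.
  Insert 7 (step 1): P = [7];  Q = [1]
  Insert 6 (step 2): P = [6] / [7];  Q = [1] / [2]
  Insert 8 (step 3): P = [6, 8] / [7];  Q = [1, 3] / [2]
  Insert 2 (step 4): P = [2, 8] / [6] / [7];  Q = [1, 3] / [2] / [4]
  Insert 9 (step 5): P = [2, 8, 9] / [6] / [7];  Q = [1, 3, 5] / [2] / [4]
  Insert 1 (step 6): P = [1, 8, 9] / [2] / [6] / [7];  Q = [1, 3, 5] / [2] / [4] / [6]
  Insert 5 (step 7): P = [1, 5, 9] / [2, 8] / [6] / [7];  Q = [1, 3, 5] / [2, 7] / [4] / [6]
  Insert 4 (step 8): P = [1, 4, 9] / [2, 5] / [6, 8] / [7];  Q = [1, 3, 5] / [2, 7] / [4, 8] / [6]
  Insert 3 (step 9): P = [1, 3, 9] / [2, 4] / [5, 8] / [6] / [7];  Q = [1, 3, 5] / [2, 7] / [4, 8] / [6] / [9]
Final shape: (3, 2, 2, 1, 1).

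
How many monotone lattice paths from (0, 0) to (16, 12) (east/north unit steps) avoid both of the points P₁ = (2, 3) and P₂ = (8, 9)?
Number of paths = 19763305

Inclusion–exclusion. Total paths: C(28, 16) = 30421755. Through P₁: C(5, 2)·C(23, 14) = 8171900. Through P₂: C(17, 8)·C(11, 8) = 4011150. Since P₁ is strictly southwest of P₂, a monotone path through both must visit P₁ then P₂; paths through both = C(5, 2)·C(12, 6)·C(11, 8) = 1524600. Avoid both = 30421755 − 8171900 − 4011150 + 1524600 = 19763305.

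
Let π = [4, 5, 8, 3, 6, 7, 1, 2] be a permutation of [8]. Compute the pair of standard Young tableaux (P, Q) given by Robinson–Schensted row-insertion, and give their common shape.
P = [1, 2, 6, 7] / [3, 5] / [4, 8];  Q = [1, 2, 3, 6] / [4, 5] / [7, 8];  common shape = (4, 2, 2)

Row-insert the values π_1, π_2, … into P one at a time, bumping the leftmost entry strictly greater than the inserted value down to the next row. The recording tableau Q records, in position (i, j), the step at which that cell was added to P.
  Insert 4 (step 1): P = [4];  Q = [1]
  Insert 5 (step 2): P = [4, 5];  Q = [1, 2]
  Insert 8 (step 3): P = [4, 5, 8];  Q = [1, 2, 3]
  Insert 3 (step 4): P = [3, 5, 8] / [4];  Q = [1, 2, 3] / [4]
  Insert 6 (step 5): P = [3, 5, 6] / [4, 8];  Q = [1, 2, 3] / [4, 5]
  Insert 7 (step 6): P = [3, 5, 6, 7] / [4, 8];  Q = [1, 2, 3, 6] / [4, 5]
  Insert 1 (step 7): P = [1, 5, 6, 7] / [3, 8] / [4];  Q = [1, 2, 3, 6] / [4, 5] / [7]
  Insert 2 (step 8): P = [1, 2, 6, 7] / [3, 5] / [4, 8];  Q = [1, 2, 3, 6] / [4, 5] / [7, 8]
Final shape: (4, 2, 2).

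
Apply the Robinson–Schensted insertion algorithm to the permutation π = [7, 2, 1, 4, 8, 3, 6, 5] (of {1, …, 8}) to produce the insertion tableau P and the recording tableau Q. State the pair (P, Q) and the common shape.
P = [1, 3, 5] / [2, 4, 6] / [7, 8];  Q = [1, 4, 5] / [2, 6, 7] / [3, 8];  common shape = (3, 3, 2)

Row-insert the values π_1, π_2, … into P one at a time, bumping the leftmost entry strictly greater than the inserted value down to the next row. The recording tableau Q records, in position (i, j), the step at which that cell was added to P.
  Insert 7 (step 1): P = [7];  Q = [1]
  Insert 2 (step 2): P = [2] / [7];  Q = [1] / [2]
  Insert 1 (step 3): P = [1] / [2] / [7];  Q = [1] / [2] / [3]
  Insert 4 (step 4): P = [1, 4] / [2] / [7];  Q = [1, 4] / [2] / [3]
  Insert 8 (step 5): P = [1, 4, 8] / [2] / [7];  Q = [1, 4, 5] / [2] / [3]
  Insert 3 (step 6): P = [1, 3, 8] / [2, 4] / [7];  Q = [1, 4, 5] / [2, 6] / [3]
  Insert 6 (step 7): P = [1, 3, 6] / [2, 4, 8] / [7];  Q = [1, 4, 5] / [2, 6, 7] / [3]
  Insert 5 (step 8): P = [1, 3, 5] / [2, 4, 6] / [7, 8];  Q = [1, 4, 5] / [2, 6, 7] / [3, 8]
Final shape: (3, 3, 2).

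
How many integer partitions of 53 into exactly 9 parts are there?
p(53, 9 parts) = 22380

Partitions of n into exactly k parts are in bijection with partitions of n − k into at most k parts (subtract 1 from each part). So p(53, exactly 9) = p(44, parts ≤ 9). Computing via the recurrence p(m, j) = p(m, j−1) + p(m−j, j) gives 22380.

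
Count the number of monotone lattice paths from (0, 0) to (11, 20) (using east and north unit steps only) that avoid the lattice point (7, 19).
Number of paths = 81383315

Total paths from (0, 0) to (11, 20): C(31, 11) = 84672315. Paths through (7, 19): (paths (0, 0) → (7, 19)) × (paths (7, 19) → (11, 20)) = C(26, 7) · C(5, 4) = 657800 · 5 = 3289000. Avoidance count = 84672315 − 3289000 = 81383315.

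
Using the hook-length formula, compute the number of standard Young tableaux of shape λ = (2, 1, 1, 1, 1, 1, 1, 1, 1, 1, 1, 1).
# SYT of shape (2, 1, 1, 1, 1, 1, 1, 1, 1, 1, 1, 1) = 12

Hook-length formula: f^λ = n! / Π hook(c), product over all cells c of the Young diagram. For λ = (2, 1, 1, 1, 1, 1, 1, 1, 1, 1, 1, 1), n = 13 boxes. Hook lengths by row (left-to-right, top-to-bottom): [13, 1]; [11]; [10]; [9]; [8]; [7]; [6]; [5]; [4]; [3]; [2]; [1]. Product of hooks = 518918400. So f^λ = 13! / 518918400 = 6227020800 / 518918400 = 12.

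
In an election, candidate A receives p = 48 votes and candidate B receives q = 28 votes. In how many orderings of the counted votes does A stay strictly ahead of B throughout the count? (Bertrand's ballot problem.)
Strict-lead orderings = 131096805551297099500

Total orderings of the 76 votes with 48 for A: C(76, 48) = 498167861094928978100. By the Bertrand ballot formula (Cycle Lemma / reflection principle), the number of orderings in which A is strictly ahead of B throughout is (p − q)/(p + q) · C(p + q, p) = (48 − 28)/(48 + 28) · 498167861094928978100 = 131096805551297099500.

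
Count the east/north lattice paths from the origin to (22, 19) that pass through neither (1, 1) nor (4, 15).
Number of paths = 119925977680

Inclusion–exclusion. Total paths: C(41, 22) = 244662670200. Through P₁: C(2, 1)·C(39, 21) = 124718287980. Through P₂: C(19, 4)·C(22, 18) = 28352940. Since P₁ is strictly southwest of P₂, a monotone path through both must visit P₁ then P₂; paths through both = C(2, 1)·C(17, 3)·C(22, 18) = 9948400. Avoid both = 244662670200 − 124718287980 − 28352940 + 9948400 = 119925977680.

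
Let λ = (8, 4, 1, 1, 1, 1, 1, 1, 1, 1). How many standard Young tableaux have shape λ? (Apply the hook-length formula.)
# SYT of shape (8, 4, 1, 1, 1, 1, 1, 1, 1, 1) = 6113250

Hook-length formula: f^λ = n! / Π hook(c), product over all cells c of the Young diagram. For λ = (8, 4, 1, 1, 1, 1, 1, 1, 1, 1), n = 20 boxes. Hook lengths by row (left-to-right, top-to-bottom): [17, 8, 7, 6, 4, 3, 2, 1]; [12, 3, 2, 1]; [8]; [7]; [6]; [5]; [4]; [3]; [2]; [1]. Product of hooks = 397971947520. So f^λ = 20! / 397971947520 = 2432902008176640000 / 397971947520 = 6113250.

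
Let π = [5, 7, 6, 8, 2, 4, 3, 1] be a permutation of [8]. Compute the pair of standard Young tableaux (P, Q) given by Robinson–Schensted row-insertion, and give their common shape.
P = [1, 3, 8] / [2, 6] / [4] / [5] / [7];  Q = [1, 2, 4] / [3, 6] / [5] / [7] / [8];  common shape = (3, 2, 1, 1, 1)

Row-insert the values π_1, π_2, … into P one at a time, bumping the leftmost entry strictly greater than the inserted value down to the next row. The recording tableau Q records, in position (i, j), the step at which that cell was added to P.
  Insert 5 (step 1): P = [5];  Q = [1]
  Insert 7 (step 2): P = [5, 7];  Q = [1, 2]
  Insert 6 (step 3): P = [5, 6] / [7];  Q = [1, 2] / [3]
  Insert 8 (step 4): P = [5, 6, 8] / [7];  Q = [1, 2, 4] / [3]
  Insert 2 (step 5): P = [2, 6, 8] / [5] / [7];  Q = [1, 2, 4] / [3] / [5]
  Insert 4 (step 6): P = [2, 4, 8] / [5, 6] / [7];  Q = [1, 2, 4] / [3, 6] / [5]
  Insert 3 (step 7): P = [2, 3, 8] / [4, 6] / [5] / [7];  Q = [1, 2, 4] / [3, 6] / [5] / [7]
  Insert 1 (step 8): P = [1, 3, 8] / [2, 6] / [4] / [5] / [7];  Q = [1, 2, 4] / [3, 6] / [5] / [7] / [8]
Final shape: (3, 2, 1, 1, 1).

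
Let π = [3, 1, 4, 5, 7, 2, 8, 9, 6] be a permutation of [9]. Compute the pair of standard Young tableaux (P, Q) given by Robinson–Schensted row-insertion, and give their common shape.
P = [1, 2, 5, 6, 8, 9] / [3, 4, 7];  Q = [1, 3, 4, 5, 7, 8] / [2, 6, 9];  common shape = (6, 3)

Row-insert the values π_1, π_2, … into P one at a time, bumping the leftmost entry strictly greater than the inserted value down to the next row. The recording tableau Q records, in position (i, j), the step at which that cell was added to P.
  Insert 3 (step 1): P = [3];  Q = [1]
  Insert 1 (step 2): P = [1] / [3];  Q = [1] / [2]
  Insert 4 (step 3): P = [1, 4] / [3];  Q = [1, 3] / [2]
  Insert 5 (step 4): P = [1, 4, 5] / [3];  Q = [1, 3, 4] / [2]
  Insert 7 (step 5): P = [1, 4, 5, 7] / [3];  Q = [1, 3, 4, 5] / [2]
  Insert 2 (step 6): P = [1, 2, 5, 7] / [3, 4];  Q = [1, 3, 4, 5] / [2, 6]
  Insert 8 (step 7): P = [1, 2, 5, 7, 8] / [3, 4];  Q = [1, 3, 4, 5, 7] / [2, 6]
  Insert 9 (step 8): P = [1, 2, 5, 7, 8, 9] / [3, 4];  Q = [1, 3, 4, 5, 7, 8] / [2, 6]
  Insert 6 (step 9): P = [1, 2, 5, 6, 8, 9] / [3, 4, 7];  Q = [1, 3, 4, 5, 7, 8] / [2, 6, 9]
Final shape: (6, 3).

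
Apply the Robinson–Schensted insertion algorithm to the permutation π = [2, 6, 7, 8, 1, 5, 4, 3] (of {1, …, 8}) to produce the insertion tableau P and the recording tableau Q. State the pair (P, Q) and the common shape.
P = [1, 3, 7, 8] / [2, 4] / [5] / [6];  Q = [1, 2, 3, 4] / [5, 6] / [7] / [8];  common shape = (4, 2, 1, 1)

Row-insert the values π_1, π_2, … into P one at a time, bumping the leftmost entry strictly greater than the inserted value down to the next row. The recording tableau Q records, in position (i, j), the step at which that cell was added to P.
  Insert 2 (step 1): P = [2];  Q = [1]
  Insert 6 (step 2): P = [2, 6];  Q = [1, 2]
  Insert 7 (step 3): P = [2, 6, 7];  Q = [1, 2, 3]
  Insert 8 (step 4): P = [2, 6, 7, 8];  Q = [1, 2, 3, 4]
  Insert 1 (step 5): P = [1, 6, 7, 8] / [2];  Q = [1, 2, 3, 4] / [5]
  Insert 5 (step 6): P = [1, 5, 7, 8] / [2, 6];  Q = [1, 2, 3, 4] / [5, 6]
  Insert 4 (step 7): P = [1, 4, 7, 8] / [2, 5] / [6];  Q = [1, 2, 3, 4] / [5, 6] / [7]
  Insert 3 (step 8): P = [1, 3, 7, 8] / [2, 4] / [5] / [6];  Q = [1, 2, 3, 4] / [5, 6] / [7] / [8]
Final shape: (4, 2, 1, 1).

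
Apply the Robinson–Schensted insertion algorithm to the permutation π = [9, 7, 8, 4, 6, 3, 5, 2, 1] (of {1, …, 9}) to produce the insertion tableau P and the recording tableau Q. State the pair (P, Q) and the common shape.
P = [1, 5] / [2, 6] / [3, 8] / [4] / [7] / [9];  Q = [1, 3] / [2, 5] / [4, 7] / [6] / [8] / [9];  common shape = (2, 2, 2, 1, 1, 1)

Row-insert the values π_1, π_2, … into P one at a time, bumping the leftmost entry strictly greater than the inserted value down to the next row. The recording tableau Q records, in position (i, j), the step at which that cell was added to P.
  Insert 9 (step 1): P = [9];  Q = [1]
  Insert 7 (step 2): P = [7] / [9];  Q = [1] / [2]
  Insert 8 (step 3): P = [7, 8] / [9];  Q = [1, 3] / [2]
  Insert 4 (step 4): P = [4, 8] / [7] / [9];  Q = [1, 3] / [2] / [4]
  Insert 6 (step 5): P = [4, 6] / [7, 8] / [9];  Q = [1, 3] / [2, 5] / [4]
  Insert 3 (step 6): P = [3, 6] / [4, 8] / [7] / [9];  Q = [1, 3] / [2, 5] / [4] / [6]
  Insert 5 (step 7): P = [3, 5] / [4, 6] / [7, 8] / [9];  Q = [1, 3] / [2, 5] / [4, 7] / [6]
  Insert 2 (step 8): P = [2, 5] / [3, 6] / [4, 8] / [7] / [9];  Q = [1, 3] / [2, 5] / [4, 7] / [6] / [8]
  Insert 1 (step 9): P = [1, 5] / [2, 6] / [3, 8] / [4] / [7] / [9];  Q = [1, 3] / [2, 5] / [4, 7] / [6] / [8] / [9]
Final shape: (2, 2, 2, 1, 1, 1).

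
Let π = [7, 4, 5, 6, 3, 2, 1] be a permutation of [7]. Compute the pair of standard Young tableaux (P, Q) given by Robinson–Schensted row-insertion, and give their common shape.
P = [1, 5, 6] / [2] / [3] / [4] / [7];  Q = [1, 3, 4] / [2] / [5] / [6] / [7];  common shape = (3, 1, 1, 1, 1)

Row-insert the values π_1, π_2, … into P one at a time, bumping the leftmost entry strictly greater than the inserted value down to the next row. The recording tableau Q records, in position (i, j), the step at which that cell was added to P.
  Insert 7 (step 1): P = [7];  Q = [1]
  Insert 4 (step 2): P = [4] / [7];  Q = [1] / [2]
  Insert 5 (step 3): P = [4, 5] / [7];  Q = [1, 3] / [2]
  Insert 6 (step 4): P = [4, 5, 6] / [7];  Q = [1, 3, 4] / [2]
  Insert 3 (step 5): P = [3, 5, 6] / [4] / [7];  Q = [1, 3, 4] / [2] / [5]
  Insert 2 (step 6): P = [2, 5, 6] / [3] / [4] / [7];  Q = [1, 3, 4] / [2] / [5] / [6]
  Insert 1 (step 7): P = [1, 5, 6] / [2] / [3] / [4] / [7];  Q = [1, 3, 4] / [2] / [5] / [6] / [7]
Final shape: (3, 1, 1, 1, 1).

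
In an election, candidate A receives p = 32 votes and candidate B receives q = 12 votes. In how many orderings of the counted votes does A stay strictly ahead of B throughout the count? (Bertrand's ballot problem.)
Strict-lead orderings = 9586673915

Total orderings of the 44 votes with 32 for A: C(44, 32) = 21090682613. By the Bertrand ballot formula (Cycle Lemma / reflection principle), the number of orderings in which A is strictly ahead of B throughout is (p − q)/(p + q) · C(p + q, p) = (32 − 12)/(32 + 12) · 21090682613 = 9586673915.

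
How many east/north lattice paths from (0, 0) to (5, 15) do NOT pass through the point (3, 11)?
Number of paths = 10044

Total paths from (0, 0) to (5, 15): C(20, 5) = 15504. Paths through (3, 11): (paths (0, 0) → (3, 11)) × (paths (3, 11) → (5, 15)) = C(14, 3) · C(6, 2) = 364 · 15 = 5460. Avoidance count = 15504 − 5460 = 10044.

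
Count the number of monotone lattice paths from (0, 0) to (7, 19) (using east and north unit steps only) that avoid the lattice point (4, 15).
Number of paths = 522140

Total paths from (0, 0) to (7, 19): C(26, 7) = 657800. Paths through (4, 15): (paths (0, 0) → (4, 15)) × (paths (4, 15) → (7, 19)) = C(19, 4) · C(7, 3) = 3876 · 35 = 135660. Avoidance count = 657800 − 135660 = 522140.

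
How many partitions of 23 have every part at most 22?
p(23, parts ≤ 22) = 1254

Use the recurrence p(n, m) = p(n, m−1) + p(n−m, m): either the largest part is < m (count p(n, m−1)) or the largest part is exactly m (remove one copy of m, count p(n−m, m)). With p(0, ·) = 1 this gives p(23, parts ≤ 22) = 1254. (By conjugating Young diagrams, this also counts partitions of 23 into at most 22 parts.)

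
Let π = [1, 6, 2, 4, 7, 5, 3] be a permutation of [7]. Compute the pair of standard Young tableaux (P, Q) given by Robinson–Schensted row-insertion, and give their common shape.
P = [1, 2, 3, 5] / [4, 7] / [6];  Q = [1, 2, 4, 5] / [3, 6] / [7];  common shape = (4, 2, 1)

Row-insert the values π_1, π_2, … into P one at a time, bumping the leftmost entry strictly greater than the inserted value down to the next row. The recording tableau Q records, in position (i, j), the step at which that cell was added to P.
  Insert 1 (step 1): P = [1];  Q = [1]
  Insert 6 (step 2): P = [1, 6];  Q = [1, 2]
  Insert 2 (step 3): P = [1, 2] / [6];  Q = [1, 2] / [3]
  Insert 4 (step 4): P = [1, 2, 4] / [6];  Q = [1, 2, 4] / [3]
  Insert 7 (step 5): P = [1, 2, 4, 7] / [6];  Q = [1, 2, 4, 5] / [3]
  Insert 5 (step 6): P = [1, 2, 4, 5] / [6, 7];  Q = [1, 2, 4, 5] / [3, 6]
  Insert 3 (step 7): P = [1, 2, 3, 5] / [4, 7] / [6];  Q = [1, 2, 4, 5] / [3, 6] / [7]
Final shape: (4, 2, 1).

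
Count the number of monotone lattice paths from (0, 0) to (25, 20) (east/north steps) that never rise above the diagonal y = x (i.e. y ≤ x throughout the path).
Number of paths = 731508653106

By the reflection principle (André's argument), the number of monotone paths to (25, 20) with n ≤ m that never go above y = x is C(45, 25) − C(45, 26) = 3169870830126 − 2438362177020 = 731508653106.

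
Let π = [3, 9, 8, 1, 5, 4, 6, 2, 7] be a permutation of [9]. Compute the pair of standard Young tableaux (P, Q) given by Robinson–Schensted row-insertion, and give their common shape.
P = [1, 2, 6, 7] / [3, 4] / [5] / [8] / [9];  Q = [1, 2, 7, 9] / [3, 5] / [4] / [6] / [8];  common shape = (4, 2, 1, 1, 1)

Row-insert the values π_1, π_2, … into P one at a time, bumping the leftmost entry strictly greater than the inserted value down to the next row. The recording tableau Q records, in position (i, j), the step at which that cell was added to P.
  Insert 3 (step 1): P = [3];  Q = [1]
  Insert 9 (step 2): P = [3, 9];  Q = [1, 2]
  Insert 8 (step 3): P = [3, 8] / [9];  Q = [1, 2] / [3]
  Insert 1 (step 4): P = [1, 8] / [3] / [9];  Q = [1, 2] / [3] / [4]
  Insert 5 (step 5): P = [1, 5] / [3, 8] / [9];  Q = [1, 2] / [3, 5] / [4]
  Insert 4 (step 6): P = [1, 4] / [3, 5] / [8] / [9];  Q = [1, 2] / [3, 5] / [4] / [6]
  Insert 6 (step 7): P = [1, 4, 6] / [3, 5] / [8] / [9];  Q = [1, 2, 7] / [3, 5] / [4] / [6]
  Insert 2 (step 8): P = [1, 2, 6] / [3, 4] / [5] / [8] / [9];  Q = [1, 2, 7] / [3, 5] / [4] / [6] / [8]
  Insert 7 (step 9): P = [1, 2, 6, 7] / [3, 4] / [5] / [8] / [9];  Q = [1, 2, 7, 9] / [3, 5] / [4] / [6] / [8]
Final shape: (4, 2, 1, 1, 1).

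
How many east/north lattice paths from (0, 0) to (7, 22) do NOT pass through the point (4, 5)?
Number of paths = 1417140

Total paths from (0, 0) to (7, 22): C(29, 7) = 1560780. Paths through (4, 5): (paths (0, 0) → (4, 5)) × (paths (4, 5) → (7, 22)) = C(9, 4) · C(20, 3) = 126 · 1140 = 143640. Avoidance count = 1560780 − 143640 = 1417140.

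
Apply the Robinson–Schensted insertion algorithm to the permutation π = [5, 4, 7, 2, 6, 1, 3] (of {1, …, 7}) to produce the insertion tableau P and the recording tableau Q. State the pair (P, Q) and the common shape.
P = [1, 3] / [2, 6] / [4, 7] / [5];  Q = [1, 3] / [2, 5] / [4, 7] / [6];  common shape = (2, 2, 2, 1)

Row-insert the values π_1, π_2, … into P one at a time, bumping the leftmost entry strictly greater than the inserted value down to the next row. The recording tableau Q records, in position (i, j), the step at which that cell was added to P.
  Insert 5 (step 1): P = [5];  Q = [1]
  Insert 4 (step 2): P = [4] / [5];  Q = [1] / [2]
  Insert 7 (step 3): P = [4, 7] / [5];  Q = [1, 3] / [2]
  Insert 2 (step 4): P = [2, 7] / [4] / [5];  Q = [1, 3] / [2] / [4]
  Insert 6 (step 5): P = [2, 6] / [4, 7] / [5];  Q = [1, 3] / [2, 5] / [4]
  Insert 1 (step 6): P = [1, 6] / [2, 7] / [4] / [5];  Q = [1, 3] / [2, 5] / [4] / [6]
  Insert 3 (step 7): P = [1, 3] / [2, 6] / [4, 7] / [5];  Q = [1, 3] / [2, 5] / [4, 7] / [6]
Final shape: (2, 2, 2, 1).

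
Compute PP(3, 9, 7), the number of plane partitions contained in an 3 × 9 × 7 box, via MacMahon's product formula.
PP(3, 9, 7) = 24584605760

Evaluate the triple product over i = 1..3, j = 1..9, k = 1..7. The factors are (2/1) · (3/2) · (4/3) · (5/4) · (6/5) · (7/6) · (8/7) · (3/2) · … (189 factors total). The numerators and denominators telescope so the product is an integer; carrying out the multiplication exactly gives PP(3, 9, 7) = 24584605760.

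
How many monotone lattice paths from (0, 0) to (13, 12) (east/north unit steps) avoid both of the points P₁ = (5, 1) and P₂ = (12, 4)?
Number of paths = 4736908

Inclusion–exclusion. Total paths: C(25, 13) = 5200300. Through P₁: C(6, 5)·C(19, 8) = 453492. Through P₂: C(16, 12)·C(9, 1) = 16380. Since P₁ is strictly southwest of P₂, a monotone path through both must visit P₁ then P₂; paths through both = C(6, 5)·C(10, 7)·C(9, 1) = 6480. Avoid both = 5200300 − 453492 − 16380 + 6480 = 4736908.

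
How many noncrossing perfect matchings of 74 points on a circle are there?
C_37 = 45950804324621742364

These noncrossing handshakes are counted by the Catalan number C_n = (1/(n + 1)) · C(2n, n). For n = 37: C_37 = (1/38) · C(74, 37) = 1746130564335626209832/38 = 45950804324621742364.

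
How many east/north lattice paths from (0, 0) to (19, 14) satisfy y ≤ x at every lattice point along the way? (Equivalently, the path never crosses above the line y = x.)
Number of paths = 245642760

By the reflection principle (André's argument), the number of monotone paths to (19, 14) with n ≤ m that never go above y = x is C(33, 19) − C(33, 20) = 818809200 − 573166440 = 245642760.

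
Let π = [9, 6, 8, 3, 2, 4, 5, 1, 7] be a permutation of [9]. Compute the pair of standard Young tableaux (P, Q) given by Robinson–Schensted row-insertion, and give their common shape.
P = [1, 4, 5, 7] / [2, 8] / [3] / [6] / [9];  Q = [1, 3, 7, 9] / [2, 6] / [4] / [5] / [8];  common shape = (4, 2, 1, 1, 1)

Row-insert the values π_1, π_2, … into P one at a time, bumping the leftmost entry strictly greater than the inserted value down to the next row. The recording tableau Q records, in position (i, j), the step at which that cell was added to P.
  Insert 9 (step 1): P = [9];  Q = [1]
  Insert 6 (step 2): P = [6] / [9];  Q = [1] / [2]
  Insert 8 (step 3): P = [6, 8] / [9];  Q = [1, 3] / [2]
  Insert 3 (step 4): P = [3, 8] / [6] / [9];  Q = [1, 3] / [2] / [4]
  Insert 2 (step 5): P = [2, 8] / [3] / [6] / [9];  Q = [1, 3] / [2] / [4] / [5]
  Insert 4 (step 6): P = [2, 4] / [3, 8] / [6] / [9];  Q = [1, 3] / [2, 6] / [4] / [5]
  Insert 5 (step 7): P = [2, 4, 5] / [3, 8] / [6] / [9];  Q = [1, 3, 7] / [2, 6] / [4] / [5]
  Insert 1 (step 8): P = [1, 4, 5] / [2, 8] / [3] / [6] / [9];  Q = [1, 3, 7] / [2, 6] / [4] / [5] / [8]
  Insert 7 (step 9): P = [1, 4, 5, 7] / [2, 8] / [3] / [6] / [9];  Q = [1, 3, 7, 9] / [2, 6] / [4] / [5] / [8]
Final shape: (4, 2, 1, 1, 1).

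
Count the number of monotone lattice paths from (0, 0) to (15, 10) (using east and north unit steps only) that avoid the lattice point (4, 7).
Number of paths = 3148640

Total paths from (0, 0) to (15, 10): C(25, 15) = 3268760. Paths through (4, 7): (paths (0, 0) → (4, 7)) × (paths (4, 7) → (15, 10)) = C(11, 4) · C(14, 11) = 330 · 364 = 120120. Avoidance count = 3268760 − 120120 = 3148640.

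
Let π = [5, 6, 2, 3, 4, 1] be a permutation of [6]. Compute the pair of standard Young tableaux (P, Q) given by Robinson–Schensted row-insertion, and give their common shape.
P = [1, 3, 4] / [2, 6] / [5];  Q = [1, 2, 5] / [3, 4] / [6];  common shape = (3, 2, 1)

Row-insert the values π_1, π_2, … into P one at a time, bumping the leftmost entry strictly greater than the inserted value down to the next row. The recording tableau Q records, in position (i, j), the step at which that cell was added to P.
  Insert 5 (step 1): P = [5];  Q = [1]
  Insert 6 (step 2): P = [5, 6];  Q = [1, 2]
  Insert 2 (step 3): P = [2, 6] / [5];  Q = [1, 2] / [3]
  Insert 3 (step 4): P = [2, 3] / [5, 6];  Q = [1, 2] / [3, 4]
  Insert 4 (step 5): P = [2, 3, 4] / [5, 6];  Q = [1, 2, 5] / [3, 4]
  Insert 1 (step 6): P = [1, 3, 4] / [2, 6] / [5];  Q = [1, 2, 5] / [3, 4] / [6]
Final shape: (3, 2, 1).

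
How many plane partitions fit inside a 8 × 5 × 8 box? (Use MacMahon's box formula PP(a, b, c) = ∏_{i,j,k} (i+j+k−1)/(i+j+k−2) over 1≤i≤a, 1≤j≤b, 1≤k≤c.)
PP(8, 5, 8) = 3940599631842016

Evaluate the triple product over i = 1..8, j = 1..5, k = 1..8. The factors are (2/1) · (3/2) · (4/3) · (5/4) · (6/5) · (7/6) · (8/7) · (9/8) · … (320 factors total). The numerators and denominators telescope so the product is an integer; carrying out the multiplication exactly gives PP(8, 5, 8) = 3940599631842016.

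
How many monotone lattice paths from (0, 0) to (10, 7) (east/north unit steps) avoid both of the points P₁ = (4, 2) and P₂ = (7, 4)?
Number of paths = 8918

Inclusion–exclusion. Total paths: C(17, 10) = 19448. Through P₁: C(6, 4)·C(11, 6) = 6930. Through P₂: C(11, 7)·C(6, 3) = 6600. Since P₁ is strictly southwest of P₂, a monotone path through both must visit P₁ then P₂; paths through both = C(6, 4)·C(5, 3)·C(6, 3) = 3000. Avoid both = 19448 − 6930 − 6600 + 3000 = 8918.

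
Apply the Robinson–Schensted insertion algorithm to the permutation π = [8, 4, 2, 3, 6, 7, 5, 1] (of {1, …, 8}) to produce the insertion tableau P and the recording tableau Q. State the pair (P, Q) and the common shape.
P = [1, 3, 5, 7] / [2, 6] / [4] / [8];  Q = [1, 4, 5, 6] / [2, 7] / [3] / [8];  common shape = (4, 2, 1, 1)

Row-insert the values π_1, π_2, … into P one at a time, bumping the leftmost entry strictly greater than the inserted value down to the next row. The recording tableau Q records, in position (i, j), the step at which that cell was added to P.
  Insert 8 (step 1): P = [8];  Q = [1]
  Insert 4 (step 2): P = [4] / [8];  Q = [1] / [2]
  Insert 2 (step 3): P = [2] / [4] / [8];  Q = [1] / [2] / [3]
  Insert 3 (step 4): P = [2, 3] / [4] / [8];  Q = [1, 4] / [2] / [3]
  Insert 6 (step 5): P = [2, 3, 6] / [4] / [8];  Q = [1, 4, 5] / [2] / [3]
  Insert 7 (step 6): P = [2, 3, 6, 7] / [4] / [8];  Q = [1, 4, 5, 6] / [2] / [3]
  Insert 5 (step 7): P = [2, 3, 5, 7] / [4, 6] / [8];  Q = [1, 4, 5, 6] / [2, 7] / [3]
  Insert 1 (step 8): P = [1, 3, 5, 7] / [2, 6] / [4] / [8];  Q = [1, 4, 5, 6] / [2, 7] / [3] / [8]
Final shape: (4, 2, 1, 1).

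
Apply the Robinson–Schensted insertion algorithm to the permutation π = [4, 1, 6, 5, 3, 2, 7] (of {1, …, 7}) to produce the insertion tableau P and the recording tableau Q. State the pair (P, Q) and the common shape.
P = [1, 2, 7] / [3, 5] / [4] / [6];  Q = [1, 3, 7] / [2, 4] / [5] / [6];  common shape = (3, 2, 1, 1)

Row-insert the values π_1, π_2, … into P one at a time, bumping the leftmost entry strictly greater than the inserted value down to the next row. The recording tableau Q records, in position (i, j), the step at which that cell was added to P.
  Insert 4 (step 1): P = [4];  Q = [1]
  Insert 1 (step 2): P = [1] / [4];  Q = [1] / [2]
  Insert 6 (step 3): P = [1, 6] / [4];  Q = [1, 3] / [2]
  Insert 5 (step 4): P = [1, 5] / [4, 6];  Q = [1, 3] / [2, 4]
  Insert 3 (step 5): P = [1, 3] / [4, 5] / [6];  Q = [1, 3] / [2, 4] / [5]
  Insert 2 (step 6): P = [1, 2] / [3, 5] / [4] / [6];  Q = [1, 3] / [2, 4] / [5] / [6]
  Insert 7 (step 7): P = [1, 2, 7] / [3, 5] / [4] / [6];  Q = [1, 3, 7] / [2, 4] / [5] / [6]
Final shape: (3, 2, 1, 1).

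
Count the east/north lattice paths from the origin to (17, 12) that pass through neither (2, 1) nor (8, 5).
Number of paths = 21201375

Inclusion–exclusion. Total paths: C(29, 17) = 51895935. Through P₁: C(3, 2)·C(26, 15) = 23178480. Through P₂: C(13, 8)·C(16, 9) = 14723280. Since P₁ is strictly southwest of P₂, a monotone path through both must visit P₁ then P₂; paths through both = C(3, 2)·C(10, 6)·C(16, 9) = 7207200. Avoid both = 51895935 − 23178480 − 14723280 + 7207200 = 21201375.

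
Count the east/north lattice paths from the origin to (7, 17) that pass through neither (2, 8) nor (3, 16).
Number of paths = 253194

Inclusion–exclusion. Total paths: C(24, 7) = 346104. Through P₁: C(10, 2)·C(14, 5) = 90090. Through P₂: C(19, 3)·C(5, 4) = 4845. Since P₁ is strictly southwest of P₂, a monotone path through both must visit P₁ then P₂; paths through both = C(10, 2)·C(9, 1)·C(5, 4) = 2025. Avoid both = 346104 − 90090 − 4845 + 2025 = 253194.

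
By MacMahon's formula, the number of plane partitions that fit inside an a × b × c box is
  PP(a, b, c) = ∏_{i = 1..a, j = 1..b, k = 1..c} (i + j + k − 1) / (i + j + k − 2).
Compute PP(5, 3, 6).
PP(5, 3, 6) = 3737448

Evaluate the triple product over i = 1..5, j = 1..3, k = 1..6. The factors are (2/1) · (3/2) · (4/3) · (5/4) · (6/5) · (7/6) · (3/2) · (4/3) · … (90 factors total). The numerators and denominators telescope so the product is an integer; carrying out the multiplication exactly gives PP(5, 3, 6) = 3737448.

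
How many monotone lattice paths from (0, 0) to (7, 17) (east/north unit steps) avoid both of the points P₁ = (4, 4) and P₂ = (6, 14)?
Number of paths = 170344

Inclusion–exclusion. Total paths: C(24, 7) = 346104. Through P₁: C(8, 4)·C(16, 3) = 39200. Through P₂: C(20, 6)·C(4, 1) = 155040. Since P₁ is strictly southwest of P₂, a monotone path through both must visit P₁ then P₂; paths through both = C(8, 4)·C(12, 2)·C(4, 1) = 18480. Avoid both = 346104 − 39200 − 155040 + 18480 = 170344.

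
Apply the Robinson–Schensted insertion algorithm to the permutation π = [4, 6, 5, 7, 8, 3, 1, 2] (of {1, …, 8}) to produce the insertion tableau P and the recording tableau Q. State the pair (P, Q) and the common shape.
P = [1, 2, 7, 8] / [3, 5] / [4] / [6];  Q = [1, 2, 4, 5] / [3, 8] / [6] / [7];  common shape = (4, 2, 1, 1)

Row-insert the values π_1, π_2, … into P one at a time, bumping the leftmost entry strictly greater than the inserted value down to the next row. The recording tableau Q records, in position (i, j), the step at which that cell was added to P.
  Insert 4 (step 1): P = [4];  Q = [1]
  Insert 6 (step 2): P = [4, 6];  Q = [1, 2]
  Insert 5 (step 3): P = [4, 5] / [6];  Q = [1, 2] / [3]
  Insert 7 (step 4): P = [4, 5, 7] / [6];  Q = [1, 2, 4] / [3]
  Insert 8 (step 5): P = [4, 5, 7, 8] / [6];  Q = [1, 2, 4, 5] / [3]
  Insert 3 (step 6): P = [3, 5, 7, 8] / [4] / [6];  Q = [1, 2, 4, 5] / [3] / [6]
  Insert 1 (step 7): P = [1, 5, 7, 8] / [3] / [4] / [6];  Q = [1, 2, 4, 5] / [3] / [6] / [7]
  Insert 2 (step 8): P = [1, 2, 7, 8] / [3, 5] / [4] / [6];  Q = [1, 2, 4, 5] / [3, 8] / [6] / [7]
Final shape: (4, 2, 1, 1).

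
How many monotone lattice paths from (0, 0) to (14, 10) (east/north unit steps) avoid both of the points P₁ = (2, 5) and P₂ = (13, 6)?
Number of paths = 1696908

Inclusion–exclusion. Total paths: C(24, 14) = 1961256. Through P₁: C(7, 2)·C(17, 12) = 129948. Through P₂: C(19, 13)·C(5, 1) = 135660. Since P₁ is strictly southwest of P₂, a monotone path through both must visit P₁ then P₂; paths through both = C(7, 2)·C(12, 11)·C(5, 1) = 1260. Avoid both = 1961256 − 129948 − 135660 + 1260 = 1696908.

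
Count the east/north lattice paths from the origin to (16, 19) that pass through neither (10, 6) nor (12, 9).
Number of paths = 3628592044

Inclusion–exclusion. Total paths: C(35, 16) = 4059928950. Through P₁: C(16, 10)·C(19, 6) = 217273056. Through P₂: C(21, 12)·C(14, 4) = 294223930. Since P₁ is strictly southwest of P₂, a monotone path through both must visit P₁ then P₂; paths through both = C(16, 10)·C(5, 2)·C(14, 4) = 80160080. Avoid both = 4059928950 − 217273056 − 294223930 + 80160080 = 3628592044.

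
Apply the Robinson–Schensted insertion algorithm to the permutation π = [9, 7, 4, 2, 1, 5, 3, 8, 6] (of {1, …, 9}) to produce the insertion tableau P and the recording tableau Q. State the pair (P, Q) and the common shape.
P = [1, 3, 6] / [2, 5, 8] / [4] / [7] / [9];  Q = [1, 6, 8] / [2, 7, 9] / [3] / [4] / [5];  common shape = (3, 3, 1, 1, 1)

Row-insert the values π_1, π_2, … into P one at a time, bumping the leftmost entry strictly greater than the inserted value down to the next row. The recording tableau Q records, in position (i, j), the step at which that cell was added to P.
  Insert 9 (step 1): P = [9];  Q = [1]
  Insert 7 (step 2): P = [7] / [9];  Q = [1] / [2]
  Insert 4 (step 3): P = [4] / [7] / [9];  Q = [1] / [2] / [3]
  Insert 2 (step 4): P = [2] / [4] / [7] / [9];  Q = [1] / [2] / [3] / [4]
  Insert 1 (step 5): P = [1] / [2] / [4] / [7] / [9];  Q = [1] / [2] / [3] / [4] / [5]
  Insert 5 (step 6): P = [1, 5] / [2] / [4] / [7] / [9];  Q = [1, 6] / [2] / [3] / [4] / [5]
  Insert 3 (step 7): P = [1, 3] / [2, 5] / [4] / [7] / [9];  Q = [1, 6] / [2, 7] / [3] / [4] / [5]
  Insert 8 (step 8): P = [1, 3, 8] / [2, 5] / [4] / [7] / [9];  Q = [1, 6, 8] / [2, 7] / [3] / [4] / [5]
  Insert 6 (step 9): P = [1, 3, 6] / [2, 5, 8] / [4] / [7] / [9];  Q = [1, 6, 8] / [2, 7, 9] / [3] / [4] / [5]
Final shape: (3, 3, 1, 1, 1).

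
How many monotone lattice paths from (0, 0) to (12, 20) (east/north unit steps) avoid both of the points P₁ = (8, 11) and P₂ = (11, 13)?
Number of paths = 157829118

Inclusion–exclusion. Total paths: C(32, 12) = 225792840. Through P₁: C(19, 8)·C(13, 4) = 54041130. Through P₂: C(24, 11)·C(8, 1) = 19969152. Since P₁ is strictly southwest of P₂, a monotone path through both must visit P₁ then P₂; paths through both = C(19, 8)·C(5, 3)·C(8, 1) = 6046560. Avoid both = 225792840 − 54041130 − 19969152 + 6046560 = 157829118.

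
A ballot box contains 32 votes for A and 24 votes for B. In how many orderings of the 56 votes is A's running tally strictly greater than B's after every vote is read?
Strict-lead orderings = 622147386185325

Total orderings of the 56 votes with 32 for A: C(56, 32) = 4355031703297275. By the Bertrand ballot formula (Cycle Lemma / reflection principle), the number of orderings in which A is strictly ahead of B throughout is (p − q)/(p + q) · C(p + q, p) = (32 − 24)/(32 + 24) · 4355031703297275 = 622147386185325.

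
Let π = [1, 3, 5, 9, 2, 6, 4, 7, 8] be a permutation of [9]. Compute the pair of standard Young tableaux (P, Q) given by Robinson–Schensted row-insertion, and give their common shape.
P = [1, 2, 4, 6, 7, 8] / [3, 5] / [9];  Q = [1, 2, 3, 4, 8, 9] / [5, 6] / [7];  common shape = (6, 2, 1)

Row-insert the values π_1, π_2, … into P one at a time, bumping the leftmost entry strictly greater than the inserted value down to the next row. The recording tableau Q records, in position (i, j), the step at which that cell was added to P.
  Insert 1 (step 1): P = [1];  Q = [1]
  Insert 3 (step 2): P = [1, 3];  Q = [1, 2]
  Insert 5 (step 3): P = [1, 3, 5];  Q = [1, 2, 3]
  Insert 9 (step 4): P = [1, 3, 5, 9];  Q = [1, 2, 3, 4]
  Insert 2 (step 5): P = [1, 2, 5, 9] / [3];  Q = [1, 2, 3, 4] / [5]
  Insert 6 (step 6): P = [1, 2, 5, 6] / [3, 9];  Q = [1, 2, 3, 4] / [5, 6]
  Insert 4 (step 7): P = [1, 2, 4, 6] / [3, 5] / [9];  Q = [1, 2, 3, 4] / [5, 6] / [7]
  Insert 7 (step 8): P = [1, 2, 4, 6, 7] / [3, 5] / [9];  Q = [1, 2, 3, 4, 8] / [5, 6] / [7]
  Insert 8 (step 9): P = [1, 2, 4, 6, 7, 8] / [3, 5] / [9];  Q = [1, 2, 3, 4, 8, 9] / [5, 6] / [7]
Final shape: (6, 2, 1).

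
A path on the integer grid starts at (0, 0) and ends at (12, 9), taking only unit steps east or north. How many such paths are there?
Number of paths = 293930

A monotone lattice path from (0, 0) to (12, 9) consists of 12 east steps and 9 north steps in some order, so it is determined by which 12 of the 21 steps are east. The count is C(21, 12) = 293930.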